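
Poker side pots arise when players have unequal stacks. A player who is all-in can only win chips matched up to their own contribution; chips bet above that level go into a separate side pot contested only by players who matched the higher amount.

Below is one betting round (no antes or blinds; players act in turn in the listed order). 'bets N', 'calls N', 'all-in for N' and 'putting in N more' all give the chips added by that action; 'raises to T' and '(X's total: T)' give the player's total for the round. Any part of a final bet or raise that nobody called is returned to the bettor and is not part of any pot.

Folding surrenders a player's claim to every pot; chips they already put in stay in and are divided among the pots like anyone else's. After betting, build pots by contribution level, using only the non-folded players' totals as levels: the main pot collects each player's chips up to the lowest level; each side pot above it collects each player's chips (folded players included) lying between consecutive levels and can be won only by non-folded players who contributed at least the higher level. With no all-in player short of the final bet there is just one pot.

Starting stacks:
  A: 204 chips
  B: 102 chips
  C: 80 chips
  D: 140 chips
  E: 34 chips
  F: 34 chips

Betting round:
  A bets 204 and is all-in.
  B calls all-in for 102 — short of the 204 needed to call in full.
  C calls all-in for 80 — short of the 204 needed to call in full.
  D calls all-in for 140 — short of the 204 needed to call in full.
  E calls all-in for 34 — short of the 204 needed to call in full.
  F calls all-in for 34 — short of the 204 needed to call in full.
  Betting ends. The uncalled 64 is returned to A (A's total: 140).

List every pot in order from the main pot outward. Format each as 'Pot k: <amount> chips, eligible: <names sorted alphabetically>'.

Pot 1: 204 chips, eligible: A, B, C, D, E, F
Pot 2: 184 chips, eligible: A, B, C, D
Pot 3: 66 chips, eligible: A, B, D
Pot 4: 76 chips, eligible: A, D

Derivation:
Contributions (after 64 returned to A): A=140, B=102, C=80, D=140, E=34, F=34
Pot levels (distinct totals of non-folded players): 34, 80, 102, 140
Layer 1-34: 34 each from A, B, C, D, E, F = 34*6 = 204 chips; eligible A, B, C, D, E, F
Layer 35-80: 46 each from A, B, C, D = 46*4 = 184 chips; eligible A, B, C, D
Layer 81-102: 22 each from A, B, D = 22*3 = 66 chips; eligible A, B, D
Layer 103-140: 38 each from A, D = 38*2 = 76 chips; eligible A, D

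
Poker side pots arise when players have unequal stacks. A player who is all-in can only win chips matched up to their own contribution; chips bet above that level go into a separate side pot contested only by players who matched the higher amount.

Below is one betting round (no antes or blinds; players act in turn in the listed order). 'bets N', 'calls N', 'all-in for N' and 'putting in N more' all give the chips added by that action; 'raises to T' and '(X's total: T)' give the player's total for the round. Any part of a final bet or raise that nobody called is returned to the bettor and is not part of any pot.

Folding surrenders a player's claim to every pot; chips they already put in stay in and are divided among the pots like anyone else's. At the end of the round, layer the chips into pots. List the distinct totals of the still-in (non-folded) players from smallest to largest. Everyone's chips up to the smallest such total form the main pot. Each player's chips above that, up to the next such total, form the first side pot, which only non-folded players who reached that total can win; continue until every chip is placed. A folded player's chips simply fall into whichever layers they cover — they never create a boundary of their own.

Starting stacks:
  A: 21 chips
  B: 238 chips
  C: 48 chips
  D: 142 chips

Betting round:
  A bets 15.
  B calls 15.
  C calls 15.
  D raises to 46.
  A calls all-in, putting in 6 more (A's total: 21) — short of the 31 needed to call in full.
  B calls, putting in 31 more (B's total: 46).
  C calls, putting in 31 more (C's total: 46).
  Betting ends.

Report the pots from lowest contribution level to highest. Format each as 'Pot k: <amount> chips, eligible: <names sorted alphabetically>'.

Contributions: A=21, B=46, C=46, D=46
Pot levels (distinct totals of non-folded players): 21, 46
Layer 1-21: 21 each from A, B, C, D = 21*4 = 84 chips; eligible A, B, C, D
Layer 22-46: 25 each from B, C, D = 25*3 = 75 chips; eligible B, C, D

Pot 1: 84 chips, eligible: A, B, C, D
Pot 2: 75 chips, eligible: B, C, D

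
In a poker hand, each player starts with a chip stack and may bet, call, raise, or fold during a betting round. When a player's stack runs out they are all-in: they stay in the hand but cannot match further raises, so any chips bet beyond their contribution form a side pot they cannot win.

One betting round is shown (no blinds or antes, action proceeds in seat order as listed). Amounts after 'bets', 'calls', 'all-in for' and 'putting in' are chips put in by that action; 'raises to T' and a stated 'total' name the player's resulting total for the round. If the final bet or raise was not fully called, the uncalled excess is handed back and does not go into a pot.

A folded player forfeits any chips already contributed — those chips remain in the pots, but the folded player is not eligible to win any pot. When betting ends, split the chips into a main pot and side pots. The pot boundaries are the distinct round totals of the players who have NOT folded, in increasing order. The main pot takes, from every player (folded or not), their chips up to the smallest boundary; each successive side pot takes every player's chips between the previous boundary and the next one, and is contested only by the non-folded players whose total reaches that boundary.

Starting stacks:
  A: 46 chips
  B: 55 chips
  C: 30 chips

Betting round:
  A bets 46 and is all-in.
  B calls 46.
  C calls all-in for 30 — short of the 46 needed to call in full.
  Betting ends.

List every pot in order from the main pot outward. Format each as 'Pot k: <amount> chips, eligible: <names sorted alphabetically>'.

Pot 1: 90 chips, eligible: A, B, C
Pot 2: 32 chips, eligible: A, B

Derivation:
Contributions: A=46, B=46, C=30
Pot levels (distinct totals of non-folded players): 30, 46
Layer 1-30: 30 each from A, B, C = 30*3 = 90 chips; eligible A, B, C
Layer 31-46: 16 each from A, B = 16*2 = 32 chips; eligible A, B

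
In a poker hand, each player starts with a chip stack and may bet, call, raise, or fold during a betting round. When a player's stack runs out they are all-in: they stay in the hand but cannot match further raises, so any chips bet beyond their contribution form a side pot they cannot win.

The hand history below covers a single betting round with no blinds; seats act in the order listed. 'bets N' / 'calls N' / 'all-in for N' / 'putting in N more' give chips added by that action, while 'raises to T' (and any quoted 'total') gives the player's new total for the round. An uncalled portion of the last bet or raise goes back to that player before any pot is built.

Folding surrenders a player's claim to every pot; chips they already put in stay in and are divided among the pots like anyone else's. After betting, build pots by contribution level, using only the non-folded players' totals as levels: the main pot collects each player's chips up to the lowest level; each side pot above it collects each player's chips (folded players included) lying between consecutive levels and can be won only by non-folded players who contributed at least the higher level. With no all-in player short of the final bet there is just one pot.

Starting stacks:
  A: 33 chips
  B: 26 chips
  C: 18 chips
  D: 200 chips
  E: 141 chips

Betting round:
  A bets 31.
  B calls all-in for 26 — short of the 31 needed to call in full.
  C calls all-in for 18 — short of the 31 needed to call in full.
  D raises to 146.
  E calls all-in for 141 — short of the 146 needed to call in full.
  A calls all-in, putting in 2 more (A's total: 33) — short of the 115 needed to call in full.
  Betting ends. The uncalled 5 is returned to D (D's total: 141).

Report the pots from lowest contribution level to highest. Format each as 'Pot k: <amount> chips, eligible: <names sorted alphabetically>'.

Pot 1: 90 chips, eligible: A, B, C, D, E
Pot 2: 32 chips, eligible: A, B, D, E
Pot 3: 21 chips, eligible: A, D, E
Pot 4: 216 chips, eligible: D, E

Derivation:
Contributions (after 5 returned to D): A=33, B=26, C=18, D=141, E=141
Pot levels (distinct totals of non-folded players): 18, 26, 33, 141
Layer 1-18: 18 each from A, B, C, D, E = 18*5 = 90 chips; eligible A, B, C, D, E
Layer 19-26: 8 each from A, B, D, E = 8*4 = 32 chips; eligible A, B, D, E
Layer 27-33: 7 each from A, D, E = 7*3 = 21 chips; eligible A, D, E
Layer 34-141: 108 each from D, E = 108*2 = 216 chips; eligible D, E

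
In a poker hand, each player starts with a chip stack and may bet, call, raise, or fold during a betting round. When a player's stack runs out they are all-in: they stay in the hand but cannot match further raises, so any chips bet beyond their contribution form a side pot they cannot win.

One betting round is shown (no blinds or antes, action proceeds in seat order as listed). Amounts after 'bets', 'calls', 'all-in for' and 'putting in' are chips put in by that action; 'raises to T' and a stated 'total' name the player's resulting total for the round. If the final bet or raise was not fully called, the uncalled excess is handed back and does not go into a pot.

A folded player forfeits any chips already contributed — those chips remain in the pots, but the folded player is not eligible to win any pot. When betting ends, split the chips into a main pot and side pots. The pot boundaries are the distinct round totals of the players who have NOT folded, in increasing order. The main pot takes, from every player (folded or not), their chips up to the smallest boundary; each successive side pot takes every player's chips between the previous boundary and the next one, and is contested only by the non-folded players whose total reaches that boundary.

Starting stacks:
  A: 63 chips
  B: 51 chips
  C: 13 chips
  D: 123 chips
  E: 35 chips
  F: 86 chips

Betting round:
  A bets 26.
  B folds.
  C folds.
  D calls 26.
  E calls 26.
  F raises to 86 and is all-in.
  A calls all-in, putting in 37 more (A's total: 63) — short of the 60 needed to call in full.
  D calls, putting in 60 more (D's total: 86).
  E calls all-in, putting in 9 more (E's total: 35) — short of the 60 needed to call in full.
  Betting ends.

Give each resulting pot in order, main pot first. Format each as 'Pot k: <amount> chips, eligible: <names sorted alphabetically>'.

Contributions: A=63, D=86, E=35, F=86
Folded: B, C
Pot levels (distinct totals of non-folded players): 35, 63, 86
Layer 1-35: 35 each from A, D, E, F = 35*4 = 140 chips; eligible A, D, E, F
Layer 36-63: 28 each from A, D, F = 28*3 = 84 chips; eligible A, D, F
Layer 64-86: 23 each from D, F = 23*2 = 46 chips; eligible D, F

Pot 1: 140 chips, eligible: A, D, E, F
Pot 2: 84 chips, eligible: A, D, F
Pot 3: 46 chips, eligible: D, F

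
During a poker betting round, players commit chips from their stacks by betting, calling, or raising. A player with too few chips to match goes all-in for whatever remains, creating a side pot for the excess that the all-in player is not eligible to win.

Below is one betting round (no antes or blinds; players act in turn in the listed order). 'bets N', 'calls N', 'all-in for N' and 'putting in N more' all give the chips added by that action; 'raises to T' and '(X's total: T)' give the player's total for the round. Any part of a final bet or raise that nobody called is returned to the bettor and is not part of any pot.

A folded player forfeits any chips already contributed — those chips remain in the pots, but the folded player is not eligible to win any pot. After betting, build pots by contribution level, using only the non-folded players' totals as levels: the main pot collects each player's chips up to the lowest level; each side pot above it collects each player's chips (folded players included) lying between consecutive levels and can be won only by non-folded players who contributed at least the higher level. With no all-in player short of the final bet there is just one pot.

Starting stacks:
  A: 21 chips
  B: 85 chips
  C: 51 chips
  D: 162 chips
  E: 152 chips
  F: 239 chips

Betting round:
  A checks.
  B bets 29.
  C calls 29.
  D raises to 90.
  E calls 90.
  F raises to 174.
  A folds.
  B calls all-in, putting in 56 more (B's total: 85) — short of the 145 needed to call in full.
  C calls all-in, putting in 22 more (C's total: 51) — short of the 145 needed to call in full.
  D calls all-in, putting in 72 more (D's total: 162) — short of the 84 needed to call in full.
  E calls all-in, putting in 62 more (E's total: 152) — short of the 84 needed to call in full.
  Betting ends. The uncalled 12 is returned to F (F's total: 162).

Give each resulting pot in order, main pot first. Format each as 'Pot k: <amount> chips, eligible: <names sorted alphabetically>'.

Contributions (after 12 returned to F): B=85, C=51, D=162, E=152, F=162
Folded: A
Pot levels (distinct totals of non-folded players): 51, 85, 152, 162
Layer 1-51: 51 each from B, C, D, E, F = 51*5 = 255 chips; eligible B, C, D, E, F
Layer 52-85: 34 each from B, D, E, F = 34*4 = 136 chips; eligible B, D, E, F
Layer 86-152: 67 each from D, E, F = 67*3 = 201 chips; eligible D, E, F
Layer 153-162: 10 each from D, F = 10*2 = 20 chips; eligible D, F

Pot 1: 255 chips, eligible: B, C, D, E, F
Pot 2: 136 chips, eligible: B, D, E, F
Pot 3: 201 chips, eligible: D, E, F
Pot 4: 20 chips, eligible: D, F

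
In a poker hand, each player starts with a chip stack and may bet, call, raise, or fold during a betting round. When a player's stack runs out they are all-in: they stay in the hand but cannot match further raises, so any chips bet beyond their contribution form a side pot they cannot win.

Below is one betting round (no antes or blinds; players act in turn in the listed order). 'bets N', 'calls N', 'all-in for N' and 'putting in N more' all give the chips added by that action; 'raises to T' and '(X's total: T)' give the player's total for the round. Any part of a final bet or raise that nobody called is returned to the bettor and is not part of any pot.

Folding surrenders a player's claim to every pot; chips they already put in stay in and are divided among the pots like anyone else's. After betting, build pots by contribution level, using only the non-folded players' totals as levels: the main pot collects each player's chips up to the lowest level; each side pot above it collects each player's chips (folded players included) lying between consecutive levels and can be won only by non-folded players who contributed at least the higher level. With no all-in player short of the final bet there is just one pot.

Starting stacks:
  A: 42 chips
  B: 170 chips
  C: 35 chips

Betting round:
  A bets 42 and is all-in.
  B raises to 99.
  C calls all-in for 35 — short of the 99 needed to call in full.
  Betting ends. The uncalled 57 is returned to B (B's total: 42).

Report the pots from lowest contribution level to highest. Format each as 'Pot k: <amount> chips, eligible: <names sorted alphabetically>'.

Pot 1: 105 chips, eligible: A, B, C
Pot 2: 14 chips, eligible: A, B

Derivation:
Contributions (after 57 returned to B): A=42, B=42, C=35
Pot levels (distinct totals of non-folded players): 35, 42
Layer 1-35: 35 each from A, B, C = 35*3 = 105 chips; eligible A, B, C
Layer 36-42: 7 each from A, B = 7*2 = 14 chips; eligible A, B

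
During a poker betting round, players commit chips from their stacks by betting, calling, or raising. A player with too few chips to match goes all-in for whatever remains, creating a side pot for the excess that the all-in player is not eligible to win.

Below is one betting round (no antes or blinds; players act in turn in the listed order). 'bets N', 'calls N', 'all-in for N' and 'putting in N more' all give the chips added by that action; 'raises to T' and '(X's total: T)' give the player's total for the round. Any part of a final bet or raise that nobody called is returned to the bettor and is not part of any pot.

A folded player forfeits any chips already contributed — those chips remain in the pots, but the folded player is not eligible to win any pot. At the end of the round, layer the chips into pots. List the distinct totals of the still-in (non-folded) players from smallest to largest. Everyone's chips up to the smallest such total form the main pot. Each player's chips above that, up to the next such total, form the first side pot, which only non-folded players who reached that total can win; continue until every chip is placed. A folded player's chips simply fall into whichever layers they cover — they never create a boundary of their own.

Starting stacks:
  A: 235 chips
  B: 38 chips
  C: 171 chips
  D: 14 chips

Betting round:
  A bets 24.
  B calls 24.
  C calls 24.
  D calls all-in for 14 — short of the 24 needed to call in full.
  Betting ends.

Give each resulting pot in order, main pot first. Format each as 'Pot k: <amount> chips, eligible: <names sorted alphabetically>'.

Contributions: A=24, B=24, C=24, D=14
Pot levels (distinct totals of non-folded players): 14, 24
Layer 1-14: 14 each from A, B, C, D = 14*4 = 56 chips; eligible A, B, C, D
Layer 15-24: 10 each from A, B, C = 10*3 = 30 chips; eligible A, B, C

Pot 1: 56 chips, eligible: A, B, C, D
Pot 2: 30 chips, eligible: A, B, C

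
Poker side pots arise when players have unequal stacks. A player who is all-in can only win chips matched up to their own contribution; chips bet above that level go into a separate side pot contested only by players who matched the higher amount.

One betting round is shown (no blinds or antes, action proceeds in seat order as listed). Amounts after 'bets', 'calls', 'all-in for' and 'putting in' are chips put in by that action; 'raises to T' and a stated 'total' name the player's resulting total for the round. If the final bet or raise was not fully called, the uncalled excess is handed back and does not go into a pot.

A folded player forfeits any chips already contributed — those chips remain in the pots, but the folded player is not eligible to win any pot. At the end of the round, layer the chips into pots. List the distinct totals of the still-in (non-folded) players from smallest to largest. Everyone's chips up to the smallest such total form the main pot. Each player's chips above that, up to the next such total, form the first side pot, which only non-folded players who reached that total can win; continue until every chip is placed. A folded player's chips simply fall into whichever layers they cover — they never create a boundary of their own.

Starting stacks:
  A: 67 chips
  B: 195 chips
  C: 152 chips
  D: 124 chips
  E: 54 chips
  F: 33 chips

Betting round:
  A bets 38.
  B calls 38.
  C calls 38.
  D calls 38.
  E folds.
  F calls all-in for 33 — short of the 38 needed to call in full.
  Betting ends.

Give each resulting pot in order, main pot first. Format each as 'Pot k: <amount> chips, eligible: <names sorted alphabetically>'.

Contributions: A=38, B=38, C=38, D=38, F=33
Folded: E
Pot levels (distinct totals of non-folded players): 33, 38
Layer 1-33: 33 each from A, B, C, D, F = 33*5 = 165 chips; eligible A, B, C, D, F
Layer 34-38: 5 each from A, B, C, D = 5*4 = 20 chips; eligible A, B, C, D

Pot 1: 165 chips, eligible: A, B, C, D, F
Pot 2: 20 chips, eligible: A, B, C, D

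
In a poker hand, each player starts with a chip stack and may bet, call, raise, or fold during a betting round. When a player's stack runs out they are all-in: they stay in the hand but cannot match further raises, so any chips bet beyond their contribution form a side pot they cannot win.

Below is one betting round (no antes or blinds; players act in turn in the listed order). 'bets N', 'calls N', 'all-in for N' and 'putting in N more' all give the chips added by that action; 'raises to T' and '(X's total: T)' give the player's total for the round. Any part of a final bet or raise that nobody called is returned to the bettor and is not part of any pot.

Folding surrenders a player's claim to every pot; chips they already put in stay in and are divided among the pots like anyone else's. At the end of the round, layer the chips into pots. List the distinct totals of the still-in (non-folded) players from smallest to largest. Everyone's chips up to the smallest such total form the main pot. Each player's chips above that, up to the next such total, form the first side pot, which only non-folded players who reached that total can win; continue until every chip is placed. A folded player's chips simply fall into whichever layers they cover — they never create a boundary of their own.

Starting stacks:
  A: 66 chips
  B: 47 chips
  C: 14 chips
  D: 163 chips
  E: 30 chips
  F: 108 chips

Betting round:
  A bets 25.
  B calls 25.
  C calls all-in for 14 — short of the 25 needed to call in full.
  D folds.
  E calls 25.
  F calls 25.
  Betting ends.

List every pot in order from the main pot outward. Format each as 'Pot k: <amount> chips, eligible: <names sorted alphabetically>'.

Pot 1: 70 chips, eligible: A, B, C, E, F
Pot 2: 44 chips, eligible: A, B, E, F

Derivation:
Contributions: A=25, B=25, C=14, E=25, F=25
Folded: D
Pot levels (distinct totals of non-folded players): 14, 25
Layer 1-14: 14 each from A, B, C, E, F = 14*5 = 70 chips; eligible A, B, C, E, F
Layer 15-25: 11 each from A, B, E, F = 11*4 = 44 chips; eligible A, B, E, F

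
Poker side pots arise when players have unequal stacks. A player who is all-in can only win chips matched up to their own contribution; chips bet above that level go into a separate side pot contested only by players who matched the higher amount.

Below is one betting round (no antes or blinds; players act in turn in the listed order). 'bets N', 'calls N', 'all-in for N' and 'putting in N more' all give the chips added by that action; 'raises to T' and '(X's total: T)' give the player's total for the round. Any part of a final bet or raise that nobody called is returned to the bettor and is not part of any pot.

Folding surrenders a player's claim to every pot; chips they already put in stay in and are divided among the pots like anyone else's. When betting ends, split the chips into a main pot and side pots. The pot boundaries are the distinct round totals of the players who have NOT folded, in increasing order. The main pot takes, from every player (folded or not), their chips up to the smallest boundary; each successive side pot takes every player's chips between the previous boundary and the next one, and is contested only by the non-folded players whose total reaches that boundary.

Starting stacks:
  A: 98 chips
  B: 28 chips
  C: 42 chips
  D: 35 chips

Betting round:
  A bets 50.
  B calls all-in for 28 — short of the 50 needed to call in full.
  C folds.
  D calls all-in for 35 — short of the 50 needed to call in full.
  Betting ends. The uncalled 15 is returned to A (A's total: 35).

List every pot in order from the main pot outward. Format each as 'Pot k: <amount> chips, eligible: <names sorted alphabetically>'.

Contributions (after 15 returned to A): A=35, B=28, D=35
Folded: C
Pot levels (distinct totals of non-folded players): 28, 35
Layer 1-28: 28 each from A, B, D = 28*3 = 84 chips; eligible A, B, D
Layer 29-35: 7 each from A, D = 7*2 = 14 chips; eligible A, D

Pot 1: 84 chips, eligible: A, B, D
Pot 2: 14 chips, eligible: A, D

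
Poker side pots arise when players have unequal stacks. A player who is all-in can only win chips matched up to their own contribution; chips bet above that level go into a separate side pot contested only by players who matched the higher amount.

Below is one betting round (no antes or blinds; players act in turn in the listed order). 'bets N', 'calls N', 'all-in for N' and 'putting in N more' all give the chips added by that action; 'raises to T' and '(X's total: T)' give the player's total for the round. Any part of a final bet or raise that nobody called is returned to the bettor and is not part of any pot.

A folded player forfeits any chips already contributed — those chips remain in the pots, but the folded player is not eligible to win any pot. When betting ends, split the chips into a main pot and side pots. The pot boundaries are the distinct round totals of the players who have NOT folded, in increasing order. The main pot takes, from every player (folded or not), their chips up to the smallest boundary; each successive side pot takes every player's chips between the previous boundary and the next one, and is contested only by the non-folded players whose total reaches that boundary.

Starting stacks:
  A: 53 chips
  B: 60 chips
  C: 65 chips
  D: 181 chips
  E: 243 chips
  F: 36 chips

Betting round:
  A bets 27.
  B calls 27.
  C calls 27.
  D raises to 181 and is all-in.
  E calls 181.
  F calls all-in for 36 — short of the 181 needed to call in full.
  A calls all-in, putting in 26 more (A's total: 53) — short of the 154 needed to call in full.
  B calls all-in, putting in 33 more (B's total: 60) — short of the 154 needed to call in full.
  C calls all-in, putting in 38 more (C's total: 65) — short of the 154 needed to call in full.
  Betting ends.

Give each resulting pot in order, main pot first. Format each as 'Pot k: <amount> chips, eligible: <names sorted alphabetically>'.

Pot 1: 216 chips, eligible: A, B, C, D, E, F
Pot 2: 85 chips, eligible: A, B, C, D, E
Pot 3: 28 chips, eligible: B, C, D, E
Pot 4: 15 chips, eligible: C, D, E
Pot 5: 232 chips, eligible: D, E

Derivation:
Contributions: A=53, B=60, C=65, D=181, E=181, F=36
Pot levels (distinct totals of non-folded players): 36, 53, 60, 65, 181
Layer 1-36: 36 each from A, B, C, D, E, F = 36*6 = 216 chips; eligible A, B, C, D, E, F
Layer 37-53: 17 each from A, B, C, D, E = 17*5 = 85 chips; eligible A, B, C, D, E
Layer 54-60: 7 each from B, C, D, E = 7*4 = 28 chips; eligible B, C, D, E
Layer 61-65: 5 each from C, D, E = 5*3 = 15 chips; eligible C, D, E
Layer 66-181: 116 each from D, E = 116*2 = 232 chips; eligible D, E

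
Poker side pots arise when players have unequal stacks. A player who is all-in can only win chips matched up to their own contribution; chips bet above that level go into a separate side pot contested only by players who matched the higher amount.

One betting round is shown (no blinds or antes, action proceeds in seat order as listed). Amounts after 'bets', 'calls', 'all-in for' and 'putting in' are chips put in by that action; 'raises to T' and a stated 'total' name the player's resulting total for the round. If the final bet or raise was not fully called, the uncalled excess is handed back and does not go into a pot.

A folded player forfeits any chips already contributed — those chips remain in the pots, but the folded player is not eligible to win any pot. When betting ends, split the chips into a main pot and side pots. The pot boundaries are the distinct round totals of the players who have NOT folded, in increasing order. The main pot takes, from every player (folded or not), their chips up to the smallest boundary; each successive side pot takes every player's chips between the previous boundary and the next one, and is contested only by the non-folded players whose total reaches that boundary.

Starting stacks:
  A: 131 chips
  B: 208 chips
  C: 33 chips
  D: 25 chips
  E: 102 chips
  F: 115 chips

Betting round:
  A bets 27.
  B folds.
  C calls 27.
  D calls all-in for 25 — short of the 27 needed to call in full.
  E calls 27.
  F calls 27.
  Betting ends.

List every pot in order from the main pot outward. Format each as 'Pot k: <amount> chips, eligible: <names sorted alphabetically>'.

Pot 1: 125 chips, eligible: A, C, D, E, F
Pot 2: 8 chips, eligible: A, C, E, F

Derivation:
Contributions: A=27, C=27, D=25, E=27, F=27
Folded: B
Pot levels (distinct totals of non-folded players): 25, 27
Layer 1-25: 25 each from A, C, D, E, F = 25*5 = 125 chips; eligible A, C, D, E, F
Layer 26-27: 2 each from A, C, E, F = 2*4 = 8 chips; eligible A, C, E, F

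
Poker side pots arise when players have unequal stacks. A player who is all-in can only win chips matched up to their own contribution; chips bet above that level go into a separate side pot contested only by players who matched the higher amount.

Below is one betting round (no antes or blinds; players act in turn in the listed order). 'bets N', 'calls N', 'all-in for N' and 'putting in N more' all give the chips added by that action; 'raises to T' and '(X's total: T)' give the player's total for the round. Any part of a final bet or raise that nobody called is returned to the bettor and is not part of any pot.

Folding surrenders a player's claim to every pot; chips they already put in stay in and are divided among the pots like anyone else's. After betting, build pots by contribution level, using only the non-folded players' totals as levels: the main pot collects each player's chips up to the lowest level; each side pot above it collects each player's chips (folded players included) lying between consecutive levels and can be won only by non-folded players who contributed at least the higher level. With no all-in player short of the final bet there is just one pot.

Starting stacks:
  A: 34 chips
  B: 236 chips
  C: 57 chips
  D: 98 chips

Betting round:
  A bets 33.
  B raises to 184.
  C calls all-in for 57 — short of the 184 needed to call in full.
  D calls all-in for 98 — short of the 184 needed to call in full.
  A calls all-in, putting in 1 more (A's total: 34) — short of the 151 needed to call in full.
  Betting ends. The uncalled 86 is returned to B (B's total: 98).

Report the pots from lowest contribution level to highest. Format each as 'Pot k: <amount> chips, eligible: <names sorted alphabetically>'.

Pot 1: 136 chips, eligible: A, B, C, D
Pot 2: 69 chips, eligible: B, C, D
Pot 3: 82 chips, eligible: B, D

Derivation:
Contributions (after 86 returned to B): A=34, B=98, C=57, D=98
Pot levels (distinct totals of non-folded players): 34, 57, 98
Layer 1-34: 34 each from A, B, C, D = 34*4 = 136 chips; eligible A, B, C, D
Layer 35-57: 23 each from B, C, D = 23*3 = 69 chips; eligible B, C, D
Layer 58-98: 41 each from B, D = 41*2 = 82 chips; eligible B, D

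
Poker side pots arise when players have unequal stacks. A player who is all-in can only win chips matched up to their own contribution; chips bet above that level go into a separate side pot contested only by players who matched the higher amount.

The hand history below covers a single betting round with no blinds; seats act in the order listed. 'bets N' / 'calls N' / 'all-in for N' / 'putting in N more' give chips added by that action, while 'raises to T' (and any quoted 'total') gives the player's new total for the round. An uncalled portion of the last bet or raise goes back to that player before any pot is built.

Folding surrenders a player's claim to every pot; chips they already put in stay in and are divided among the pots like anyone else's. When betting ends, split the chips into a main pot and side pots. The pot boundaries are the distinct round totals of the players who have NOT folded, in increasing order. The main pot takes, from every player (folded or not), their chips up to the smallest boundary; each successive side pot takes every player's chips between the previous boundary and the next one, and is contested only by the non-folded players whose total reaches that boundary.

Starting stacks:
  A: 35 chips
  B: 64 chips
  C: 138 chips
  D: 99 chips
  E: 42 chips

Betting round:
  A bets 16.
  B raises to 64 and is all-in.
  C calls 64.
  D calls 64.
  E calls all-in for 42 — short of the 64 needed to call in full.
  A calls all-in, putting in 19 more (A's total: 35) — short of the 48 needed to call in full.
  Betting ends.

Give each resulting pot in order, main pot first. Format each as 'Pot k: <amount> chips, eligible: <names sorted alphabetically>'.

Contributions: A=35, B=64, C=64, D=64, E=42
Pot levels (distinct totals of non-folded players): 35, 42, 64
Layer 1-35: 35 each from A, B, C, D, E = 35*5 = 175 chips; eligible A, B, C, D, E
Layer 36-42: 7 each from B, C, D, E = 7*4 = 28 chips; eligible B, C, D, E
Layer 43-64: 22 each from B, C, D = 22*3 = 66 chips; eligible B, C, D

Pot 1: 175 chips, eligible: A, B, C, D, E
Pot 2: 28 chips, eligible: B, C, D, E
Pot 3: 66 chips, eligible: B, C, D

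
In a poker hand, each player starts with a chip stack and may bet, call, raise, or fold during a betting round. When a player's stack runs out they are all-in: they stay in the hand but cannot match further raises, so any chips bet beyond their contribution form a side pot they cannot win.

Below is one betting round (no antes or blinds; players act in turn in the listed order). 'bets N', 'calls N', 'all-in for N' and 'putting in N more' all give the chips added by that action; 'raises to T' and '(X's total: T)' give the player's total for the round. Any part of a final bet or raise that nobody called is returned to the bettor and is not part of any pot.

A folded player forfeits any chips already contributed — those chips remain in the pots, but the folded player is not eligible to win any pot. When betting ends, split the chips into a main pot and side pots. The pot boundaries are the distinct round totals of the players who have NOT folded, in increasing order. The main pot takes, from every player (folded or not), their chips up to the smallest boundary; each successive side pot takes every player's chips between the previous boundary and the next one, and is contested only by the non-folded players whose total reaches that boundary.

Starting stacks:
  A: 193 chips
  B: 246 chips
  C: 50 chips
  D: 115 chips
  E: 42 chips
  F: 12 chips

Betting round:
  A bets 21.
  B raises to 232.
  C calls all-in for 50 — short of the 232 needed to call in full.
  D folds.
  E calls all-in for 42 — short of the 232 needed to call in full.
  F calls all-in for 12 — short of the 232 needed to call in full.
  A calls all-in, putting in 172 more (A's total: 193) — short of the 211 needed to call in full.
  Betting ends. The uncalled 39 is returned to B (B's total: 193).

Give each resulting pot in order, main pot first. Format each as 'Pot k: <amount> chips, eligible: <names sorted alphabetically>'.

Contributions (after 39 returned to B): A=193, B=193, C=50, E=42, F=12
Folded: D
Pot levels (distinct totals of non-folded players): 12, 42, 50, 193
Layer 1-12: 12 each from A, B, C, E, F = 12*5 = 60 chips; eligible A, B, C, E, F
Layer 13-42: 30 each from A, B, C, E = 30*4 = 120 chips; eligible A, B, C, E
Layer 43-50: 8 each from A, B, C = 8*3 = 24 chips; eligible A, B, C
Layer 51-193: 143 each from A, B = 143*2 = 286 chips; eligible A, B

Pot 1: 60 chips, eligible: A, B, C, E, F
Pot 2: 120 chips, eligible: A, B, C, E
Pot 3: 24 chips, eligible: A, B, C
Pot 4: 286 chips, eligible: A, B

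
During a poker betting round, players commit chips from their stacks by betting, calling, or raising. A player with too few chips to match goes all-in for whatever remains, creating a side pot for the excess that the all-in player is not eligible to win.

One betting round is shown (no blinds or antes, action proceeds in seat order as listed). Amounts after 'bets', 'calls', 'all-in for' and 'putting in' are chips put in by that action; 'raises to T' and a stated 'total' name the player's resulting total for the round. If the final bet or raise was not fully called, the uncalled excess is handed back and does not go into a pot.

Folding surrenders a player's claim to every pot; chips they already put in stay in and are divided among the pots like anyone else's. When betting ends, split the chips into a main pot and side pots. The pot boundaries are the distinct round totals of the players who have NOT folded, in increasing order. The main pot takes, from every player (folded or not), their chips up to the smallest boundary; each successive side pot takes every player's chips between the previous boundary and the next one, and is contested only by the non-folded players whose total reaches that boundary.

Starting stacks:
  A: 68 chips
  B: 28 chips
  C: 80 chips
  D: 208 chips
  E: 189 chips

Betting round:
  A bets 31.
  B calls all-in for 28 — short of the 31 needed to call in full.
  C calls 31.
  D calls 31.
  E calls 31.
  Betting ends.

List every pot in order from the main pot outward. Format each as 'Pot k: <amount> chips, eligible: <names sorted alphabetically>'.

Contributions: A=31, B=28, C=31, D=31, E=31
Pot levels (distinct totals of non-folded players): 28, 31
Layer 1-28: 28 each from A, B, C, D, E = 28*5 = 140 chips; eligible A, B, C, D, E
Layer 29-31: 3 each from A, C, D, E = 3*4 = 12 chips; eligible A, C, D, E

Pot 1: 140 chips, eligible: A, B, C, D, E
Pot 2: 12 chips, eligible: A, C, D, E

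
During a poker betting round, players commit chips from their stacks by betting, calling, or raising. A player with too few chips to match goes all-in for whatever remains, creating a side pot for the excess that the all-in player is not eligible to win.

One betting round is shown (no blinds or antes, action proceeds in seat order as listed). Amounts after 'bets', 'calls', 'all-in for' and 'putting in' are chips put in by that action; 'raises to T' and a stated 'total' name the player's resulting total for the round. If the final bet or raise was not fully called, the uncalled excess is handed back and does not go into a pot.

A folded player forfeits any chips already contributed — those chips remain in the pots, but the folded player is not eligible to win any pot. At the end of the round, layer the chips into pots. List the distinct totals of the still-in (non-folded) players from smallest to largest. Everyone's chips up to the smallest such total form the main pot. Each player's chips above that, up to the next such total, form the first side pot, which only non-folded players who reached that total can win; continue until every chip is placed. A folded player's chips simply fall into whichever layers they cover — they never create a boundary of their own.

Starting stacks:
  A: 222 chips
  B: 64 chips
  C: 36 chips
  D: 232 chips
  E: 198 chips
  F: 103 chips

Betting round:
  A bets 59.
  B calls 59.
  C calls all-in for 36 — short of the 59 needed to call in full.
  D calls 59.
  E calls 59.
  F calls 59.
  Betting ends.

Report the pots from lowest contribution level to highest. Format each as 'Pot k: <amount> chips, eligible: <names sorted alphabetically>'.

Contributions: A=59, B=59, C=36, D=59, E=59, F=59
Pot levels (distinct totals of non-folded players): 36, 59
Layer 1-36: 36 each from A, B, C, D, E, F = 36*6 = 216 chips; eligible A, B, C, D, E, F
Layer 37-59: 23 each from A, B, D, E, F = 23*5 = 115 chips; eligible A, B, D, E, F

Pot 1: 216 chips, eligible: A, B, C, D, E, F
Pot 2: 115 chips, eligible: A, B, D, E, F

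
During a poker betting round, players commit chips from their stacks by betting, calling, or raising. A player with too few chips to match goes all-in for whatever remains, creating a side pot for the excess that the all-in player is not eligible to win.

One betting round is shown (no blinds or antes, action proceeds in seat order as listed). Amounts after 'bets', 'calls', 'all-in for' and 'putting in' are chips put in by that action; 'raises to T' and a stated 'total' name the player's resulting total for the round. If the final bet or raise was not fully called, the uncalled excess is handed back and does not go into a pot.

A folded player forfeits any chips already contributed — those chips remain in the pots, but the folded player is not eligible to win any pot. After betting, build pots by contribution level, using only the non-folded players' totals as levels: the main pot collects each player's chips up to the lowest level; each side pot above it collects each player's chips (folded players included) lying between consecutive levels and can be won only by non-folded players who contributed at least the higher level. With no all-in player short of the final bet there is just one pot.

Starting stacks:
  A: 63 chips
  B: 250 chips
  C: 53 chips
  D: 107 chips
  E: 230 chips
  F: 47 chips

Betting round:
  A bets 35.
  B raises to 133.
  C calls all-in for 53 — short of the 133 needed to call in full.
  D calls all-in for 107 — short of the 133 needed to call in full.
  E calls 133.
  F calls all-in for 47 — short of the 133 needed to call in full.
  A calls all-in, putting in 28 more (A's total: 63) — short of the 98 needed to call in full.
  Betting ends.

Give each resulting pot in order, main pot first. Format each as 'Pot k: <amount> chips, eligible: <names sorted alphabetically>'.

Contributions: A=63, B=133, C=53, D=107, E=133, F=47
Pot levels (distinct totals of non-folded players): 47, 53, 63, 107, 133
Layer 1-47: 47 each from A, B, C, D, E, F = 47*6 = 282 chips; eligible A, B, C, D, E, F
Layer 48-53: 6 each from A, B, C, D, E = 6*5 = 30 chips; eligible A, B, C, D, E
Layer 54-63: 10 each from A, B, D, E = 10*4 = 40 chips; eligible A, B, D, E
Layer 64-107: 44 each from B, D, E = 44*3 = 132 chips; eligible B, D, E
Layer 108-133: 26 each from B, E = 26*2 = 52 chips; eligible B, E

Pot 1: 282 chips, eligible: A, B, C, D, E, F
Pot 2: 30 chips, eligible: A, B, C, D, E
Pot 3: 40 chips, eligible: A, B, D, E
Pot 4: 132 chips, eligible: B, D, E
Pot 5: 52 chips, eligible: B, E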